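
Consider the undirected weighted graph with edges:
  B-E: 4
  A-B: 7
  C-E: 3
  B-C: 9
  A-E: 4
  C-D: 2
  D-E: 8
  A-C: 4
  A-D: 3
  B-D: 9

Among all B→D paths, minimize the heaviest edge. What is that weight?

Checking several routes:
B -> E -> A -> C -> D: max(4, 4, 4, 2) = 4
B -> E -> C -> D: max(4, 3, 2) = 4
B -> E -> A -> D: max(4, 4, 3) = 4
Smallest bottleneck: 4.

4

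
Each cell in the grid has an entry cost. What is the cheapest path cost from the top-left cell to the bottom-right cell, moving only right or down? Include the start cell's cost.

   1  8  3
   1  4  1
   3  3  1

8

One optimal route is [0,0] → [1,0] → [1,1] → [1,2] → [2,2].
Its cost is 1 + 1 + 4 + 1 + 1 = 8.
(Top row then right column would cost 14.)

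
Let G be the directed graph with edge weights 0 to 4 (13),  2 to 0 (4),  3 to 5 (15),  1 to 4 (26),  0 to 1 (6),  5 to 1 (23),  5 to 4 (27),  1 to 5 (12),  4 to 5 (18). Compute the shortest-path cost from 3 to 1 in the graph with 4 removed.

Candidate routes:
3 - 5 - 1: 15 + 23 = 38
Best route has total 38.

38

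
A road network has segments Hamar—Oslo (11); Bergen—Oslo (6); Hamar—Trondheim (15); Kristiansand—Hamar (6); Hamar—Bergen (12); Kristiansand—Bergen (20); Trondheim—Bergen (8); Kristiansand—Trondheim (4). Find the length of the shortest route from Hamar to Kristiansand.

A few of the Hamar→Kristiansand routes:
Hamar → Bergen → Trondheim → Kristiansand: 12 + 8 + 4 = 24
Hamar → Trondheim → Kristiansand: 15 + 4 = 19
Hamar → Kristiansand: 6
The minimum is 6 km.

6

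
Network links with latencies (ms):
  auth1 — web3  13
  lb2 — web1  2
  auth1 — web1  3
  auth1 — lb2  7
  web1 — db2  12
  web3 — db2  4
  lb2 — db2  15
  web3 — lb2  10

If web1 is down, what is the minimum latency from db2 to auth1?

17

Routes from db2 to auth1 avoiding web1:
db2-web3-auth1: 4 + 13 = 17
db2-lb2-web3-auth1: 15 + 10 + 13 = 38
db2-lb2-auth1: 15 + 7 = 22
db2-web3-lb2-auth1: 4 + 10 + 7 = 21
Shortest: 17 ms.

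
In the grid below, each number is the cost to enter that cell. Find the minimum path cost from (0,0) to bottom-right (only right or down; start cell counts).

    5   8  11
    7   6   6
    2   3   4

21

Path r0c0 → r1c0 → r2c0 → r2c1 → r2c2: 5 + 7 + 2 + 3 + 4 = 21.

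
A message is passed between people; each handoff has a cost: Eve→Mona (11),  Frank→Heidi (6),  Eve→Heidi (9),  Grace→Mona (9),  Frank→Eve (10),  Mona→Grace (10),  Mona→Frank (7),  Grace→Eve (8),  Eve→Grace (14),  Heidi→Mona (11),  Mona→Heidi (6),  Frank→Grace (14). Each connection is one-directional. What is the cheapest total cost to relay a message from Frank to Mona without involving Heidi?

Routes from Frank to Mona avoiding Heidi:
Frank→Grace→Mona: 14 + 9 = 23
Frank→Eve→Grace→Mona: 10 + 14 + 9 = 33
Frank→Grace→Eve→Mona: 14 + 8 + 11 = 33
Frank→Eve→Mona: 10 + 11 = 21
Best route has total 21.

21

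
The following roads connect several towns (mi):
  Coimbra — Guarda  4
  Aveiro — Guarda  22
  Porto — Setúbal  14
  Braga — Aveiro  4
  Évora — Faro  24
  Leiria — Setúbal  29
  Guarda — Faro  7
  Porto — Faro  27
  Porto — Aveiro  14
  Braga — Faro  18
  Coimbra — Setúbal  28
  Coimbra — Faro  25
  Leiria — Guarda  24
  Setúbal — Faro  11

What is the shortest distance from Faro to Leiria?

Some routes from Faro to Leiria:
Faro - Coimbra - Guarda - Leiria: 25 + 4 + 24 = 53
Faro - Setúbal - Coimbra - Guarda - Leiria: 11 + 28 + 4 + 24 = 67
Faro - Braga - Aveiro - Guarda - Leiria: 18 + 4 + 22 + 24 = 68
Faro - Guarda - Leiria: 7 + 24 = 31
Faro - Setúbal - Leiria: 11 + 29 = 40
Best route has total 31 mi.

31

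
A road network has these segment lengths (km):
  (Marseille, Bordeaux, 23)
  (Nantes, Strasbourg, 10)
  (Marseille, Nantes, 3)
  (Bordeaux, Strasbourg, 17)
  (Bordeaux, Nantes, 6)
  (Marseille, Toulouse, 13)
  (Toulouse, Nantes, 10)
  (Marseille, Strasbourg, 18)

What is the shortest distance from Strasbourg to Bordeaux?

Checking several routes:
Strasbourg → Marseille → Nantes → Bordeaux: 18 + 3 + 6 = 27
Strasbourg → Bordeaux: 17
Strasbourg → Nantes → Bordeaux: 10 + 6 = 16
Strasbourg → Nantes → Marseille → Bordeaux: 10 + 3 + 23 = 36
Shortest: 16 km.

16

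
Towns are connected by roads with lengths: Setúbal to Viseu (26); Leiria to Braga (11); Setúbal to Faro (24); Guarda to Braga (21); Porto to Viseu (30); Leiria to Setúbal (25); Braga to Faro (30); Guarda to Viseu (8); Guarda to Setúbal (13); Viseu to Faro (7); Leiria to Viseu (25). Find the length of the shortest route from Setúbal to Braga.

Some routes from Setúbal to Braga:
Setúbal - Faro - Braga: 24 + 30 = 54
Setúbal - Viseu - Guarda - Braga: 26 + 8 + 21 = 55
Setúbal - Guarda - Viseu - Leiria - Braga: 13 + 8 + 25 + 11 = 57
Setúbal - Leiria - Braga: 25 + 11 = 36
Setúbal - Guarda - Braga: 13 + 21 = 34
Best route has total 34.

34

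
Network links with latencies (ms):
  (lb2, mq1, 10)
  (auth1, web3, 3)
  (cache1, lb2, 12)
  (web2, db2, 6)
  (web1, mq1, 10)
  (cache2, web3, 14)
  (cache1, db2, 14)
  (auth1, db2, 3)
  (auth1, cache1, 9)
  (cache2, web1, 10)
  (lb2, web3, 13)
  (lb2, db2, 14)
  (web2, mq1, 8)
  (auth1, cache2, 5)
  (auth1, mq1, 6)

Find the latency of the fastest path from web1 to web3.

18

Comparing a few candidate routes:
web1-mq1-auth1-web3: 10 + 6 + 3 = 19
web1-cache2-web3: 10 + 14 = 24
web1-mq1-web2-db2-auth1-web3: 10 + 8 + 6 + 3 + 3 = 30
web1-cache2-auth1-web3: 10 + 5 + 3 = 18
The minimum is 18 ms.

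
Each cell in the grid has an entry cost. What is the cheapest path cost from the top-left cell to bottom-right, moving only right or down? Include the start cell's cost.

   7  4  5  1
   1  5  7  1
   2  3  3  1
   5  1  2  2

18

Best path: [0,0] → [1,0] → [2,0] → [2,1] → [3,1] → [3,2] → [3,3]
Cost: 7 + 1 + 2 + 3 + 1 + 2 + 2 = 18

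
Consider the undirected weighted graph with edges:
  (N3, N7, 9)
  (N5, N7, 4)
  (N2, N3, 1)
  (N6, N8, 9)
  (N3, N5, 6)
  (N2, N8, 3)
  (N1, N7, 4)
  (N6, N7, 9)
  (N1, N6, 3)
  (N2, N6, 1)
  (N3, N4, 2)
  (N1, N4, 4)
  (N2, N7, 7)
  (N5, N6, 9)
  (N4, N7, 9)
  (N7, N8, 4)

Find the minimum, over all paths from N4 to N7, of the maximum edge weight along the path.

4

Comparing a few candidate routes:
N4→N3→N5→N7: max(2, 6, 4) = 6
N4→N1→N6→N2→N8→N7: max(4, 3, 1, 3, 4) = 4
N4→N3→N2→N6→N1→N7: max(2, 1, 1, 3, 4) = 4
N4→N1→N7: max(4, 4) = 4
N4→N3→N2→N8→N7: max(2, 1, 3, 4) = 4
Best route has worst link 4.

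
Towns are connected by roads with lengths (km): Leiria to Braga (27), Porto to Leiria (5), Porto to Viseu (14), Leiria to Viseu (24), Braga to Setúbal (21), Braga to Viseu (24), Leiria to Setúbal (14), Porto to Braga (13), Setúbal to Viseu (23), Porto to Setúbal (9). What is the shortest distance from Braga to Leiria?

18

A few of the Braga→Leiria routes:
Braga-Porto-Leiria: 13 + 5 = 18
Braga-Leiria: 27
Braga-Setúbal-Leiria: 21 + 14 = 35
Braga-Setúbal-Porto-Leiria: 21 + 9 + 5 = 35
Shortest: 18 km.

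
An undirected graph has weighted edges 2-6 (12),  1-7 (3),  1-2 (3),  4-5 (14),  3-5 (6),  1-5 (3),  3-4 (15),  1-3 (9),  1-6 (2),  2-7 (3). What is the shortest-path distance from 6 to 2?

5

Paths from 6 to 2:
6 - 1 - 7 - 2: 2 + 3 + 3 = 8
6 - 1 - 2: 2 + 3 = 5
6 - 2: 12
Shortest: 5.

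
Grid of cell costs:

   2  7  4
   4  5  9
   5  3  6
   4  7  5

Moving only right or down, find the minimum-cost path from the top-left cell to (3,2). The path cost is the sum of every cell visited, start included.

25

Best path: [0,0]→[1,0]→[1,1]→[2,1]→[2,2]→[3,2]
Cost: 2 + 4 + 5 + 3 + 6 + 5 = 25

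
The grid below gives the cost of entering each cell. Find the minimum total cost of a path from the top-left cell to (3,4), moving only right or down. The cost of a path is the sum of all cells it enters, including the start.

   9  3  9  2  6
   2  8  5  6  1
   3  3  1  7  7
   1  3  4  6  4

32

Path [0,0]→[1,0]→[2,0]→[2,1]→[2,2]→[3,2]→[3,3]→[3,4]: 9 + 2 + 3 + 3 + 1 + 4 + 6 + 4 = 32.
(Top row then right column would cost 41.)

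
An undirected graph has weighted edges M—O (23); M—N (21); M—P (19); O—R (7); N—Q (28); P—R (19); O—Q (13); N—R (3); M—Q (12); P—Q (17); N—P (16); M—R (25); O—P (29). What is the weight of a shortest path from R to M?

Some routes from R to M:
R -> O -> Q -> M: 7 + 13 + 12 = 32
R -> P -> M: 19 + 19 = 38
R -> N -> M: 3 + 21 = 24
R -> M: 25
R -> O -> M: 7 + 23 = 30
R -> N -> P -> M: 3 + 16 + 19 = 38
The minimum is 24.

24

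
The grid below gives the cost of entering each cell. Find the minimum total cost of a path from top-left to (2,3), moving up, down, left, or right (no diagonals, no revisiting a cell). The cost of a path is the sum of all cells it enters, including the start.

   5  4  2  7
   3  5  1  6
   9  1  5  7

24

Take r0c0→r0c1→r0c2→r1c2→r2c2→r2c3 for a total of 5 + 4 + 2 + 1 + 5 + 7 = 24.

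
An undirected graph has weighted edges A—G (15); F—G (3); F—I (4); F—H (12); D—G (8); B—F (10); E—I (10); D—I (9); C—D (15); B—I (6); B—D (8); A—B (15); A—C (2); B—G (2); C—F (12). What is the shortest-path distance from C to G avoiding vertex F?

17

A few of the C→G routes:
C → A → B → G: 2 + 15 + 2 = 19
C → D → B → G: 15 + 8 + 2 = 25
C → D → G: 15 + 8 = 23
C → A → G: 2 + 15 = 17
The minimum is 17.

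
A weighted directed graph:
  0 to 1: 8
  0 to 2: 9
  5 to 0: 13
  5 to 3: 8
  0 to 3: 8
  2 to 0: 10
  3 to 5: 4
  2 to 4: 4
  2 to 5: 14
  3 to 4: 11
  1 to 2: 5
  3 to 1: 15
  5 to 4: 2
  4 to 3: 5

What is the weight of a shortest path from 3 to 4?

6

Routes from 3 to 4:
3 → 4: 11
3 → 5 → 0 → 2 → 4: 4 + 13 + 9 + 4 = 30
3 → 5 → 4: 4 + 2 = 6
3 → 1 → 2 → 5 → 4: 15 + 5 + 14 + 2 = 36
3 → 5 → 0 → 1 → 2 → 4: 4 + 13 + 8 + 5 + 4 = 34
3 → 1 → 2 → 4: 15 + 5 + 4 = 24
The minimum is 6.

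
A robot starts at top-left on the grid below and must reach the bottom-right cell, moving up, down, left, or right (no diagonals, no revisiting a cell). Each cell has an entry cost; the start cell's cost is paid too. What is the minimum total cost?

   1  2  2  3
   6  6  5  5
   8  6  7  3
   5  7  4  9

25

Take (0,0) (0,1) (0,2) (0,3) (1,3) (2,3) (3,3) for a total of 1 + 2 + 2 + 3 + 5 + 3 + 9 = 25.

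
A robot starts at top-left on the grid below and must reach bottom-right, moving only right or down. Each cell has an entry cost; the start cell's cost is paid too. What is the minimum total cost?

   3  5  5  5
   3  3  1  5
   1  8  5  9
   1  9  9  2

One optimal route is (0,0) (1,0) (1,1) (1,2) (1,3) (2,3) (3,3).
Its cost is 3 + 3 + 3 + 1 + 5 + 9 + 2 = 26.
(Top row then right column would cost 34.)

26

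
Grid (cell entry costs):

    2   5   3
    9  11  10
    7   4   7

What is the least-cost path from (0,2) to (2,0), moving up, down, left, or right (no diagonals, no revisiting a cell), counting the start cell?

26

One optimal route is [0,2] [0,1] [0,0] [1,0] [2,0].
Its cost is 3 + 5 + 2 + 9 + 7 = 26.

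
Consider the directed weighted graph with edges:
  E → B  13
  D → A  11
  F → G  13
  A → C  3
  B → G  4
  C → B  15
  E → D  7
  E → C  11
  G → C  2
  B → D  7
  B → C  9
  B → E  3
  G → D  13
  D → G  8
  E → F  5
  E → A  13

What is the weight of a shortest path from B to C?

6

Some routes from B to C:
B -> E -> C: 3 + 11 = 14
B -> E -> A -> C: 3 + 13 + 3 = 19
B -> G -> C: 4 + 2 = 6
B -> D -> G -> C: 7 + 8 + 2 = 17
B -> E -> D -> G -> C: 3 + 7 + 8 + 2 = 20
B -> C: 9
Best route has total 6.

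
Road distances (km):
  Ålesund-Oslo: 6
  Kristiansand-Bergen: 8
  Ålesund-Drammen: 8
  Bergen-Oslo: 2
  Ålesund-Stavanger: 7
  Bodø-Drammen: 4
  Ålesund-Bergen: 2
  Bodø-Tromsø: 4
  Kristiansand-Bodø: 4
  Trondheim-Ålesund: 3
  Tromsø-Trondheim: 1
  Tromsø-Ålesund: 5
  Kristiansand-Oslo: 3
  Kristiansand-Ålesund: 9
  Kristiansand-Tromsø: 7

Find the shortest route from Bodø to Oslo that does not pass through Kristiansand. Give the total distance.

12

A few of the Bodø→Oslo routes:
Bodø→Tromsø→Trondheim→Ålesund→Bergen→Oslo: 4 + 1 + 3 + 2 + 2 = 12
Bodø→Tromsø→Ålesund→Bergen→Oslo: 4 + 5 + 2 + 2 = 13
Bodø→Tromsø→Trondheim→Ålesund→Oslo: 4 + 1 + 3 + 6 = 14
The minimum is 12 km.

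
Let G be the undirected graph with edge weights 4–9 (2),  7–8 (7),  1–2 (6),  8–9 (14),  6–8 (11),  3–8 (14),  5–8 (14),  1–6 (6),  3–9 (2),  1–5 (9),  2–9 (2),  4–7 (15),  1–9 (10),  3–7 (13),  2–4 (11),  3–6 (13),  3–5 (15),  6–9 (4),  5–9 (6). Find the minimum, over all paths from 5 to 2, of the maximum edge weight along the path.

Some routes from 5 to 2:
5→1→9→2: max(9, 10, 2) = 10
5→9→6→1→2: max(6, 4, 6, 6) = 6
5→9→2: max(6, 2) = 6
5→9→1→2: max(6, 10, 6) = 10
5→1→2: max(9, 6) = 9
5→1→6→9→2: max(9, 6, 4, 2) = 9
Smallest bottleneck: 6.

6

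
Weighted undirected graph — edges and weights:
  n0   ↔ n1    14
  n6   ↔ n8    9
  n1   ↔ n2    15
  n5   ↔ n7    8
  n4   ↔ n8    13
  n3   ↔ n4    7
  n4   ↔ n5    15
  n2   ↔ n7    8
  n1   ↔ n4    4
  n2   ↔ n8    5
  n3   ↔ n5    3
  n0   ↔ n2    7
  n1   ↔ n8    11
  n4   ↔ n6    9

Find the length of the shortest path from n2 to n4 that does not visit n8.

A few of the n2→n4 routes:
n2-n1-n4: 15 + 4 = 19
n2-n7-n5-n3-n4: 8 + 8 + 3 + 7 = 26
n2-n0-n1-n4: 7 + 14 + 4 = 25
The minimum is 19.

19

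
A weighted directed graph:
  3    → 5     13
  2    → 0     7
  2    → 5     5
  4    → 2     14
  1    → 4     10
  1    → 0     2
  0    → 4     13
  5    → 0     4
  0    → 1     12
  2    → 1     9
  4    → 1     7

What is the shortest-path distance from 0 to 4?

13

Routes from 0 to 4:
0 - 1 - 4: 12 + 10 = 22
0 - 4: 13
Shortest: 13.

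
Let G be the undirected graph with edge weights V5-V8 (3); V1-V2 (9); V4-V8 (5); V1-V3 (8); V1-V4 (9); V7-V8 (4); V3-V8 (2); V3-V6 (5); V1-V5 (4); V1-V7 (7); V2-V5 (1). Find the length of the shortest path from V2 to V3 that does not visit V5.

Paths from V2 to V3 avoiding V5:
V2 → V1 → V4 → V8 → V3: 9 + 9 + 5 + 2 = 25
V2 → V1 → V3: 9 + 8 = 17
V2 → V1 → V7 → V8 → V3: 9 + 7 + 4 + 2 = 22
Best route has total 17.

17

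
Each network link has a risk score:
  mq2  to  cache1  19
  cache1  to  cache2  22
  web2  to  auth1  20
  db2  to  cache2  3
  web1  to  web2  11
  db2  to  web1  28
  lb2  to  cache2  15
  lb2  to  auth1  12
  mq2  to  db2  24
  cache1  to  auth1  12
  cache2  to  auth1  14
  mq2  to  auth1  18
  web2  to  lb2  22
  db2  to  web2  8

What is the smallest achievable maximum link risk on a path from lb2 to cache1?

12

A few of the lb2→cache1 routes:
lb2 -> cache2 -> auth1 -> cache1: max(15, 14, 12) = 15
lb2 -> auth1 -> mq2 -> cache1: max(12, 18, 19) = 19
lb2 -> cache2 -> auth1 -> mq2 -> cache1: max(15, 14, 18, 19) = 19
lb2 -> auth1 -> cache1: max(12, 12) = 12
The minimum achievable maximum is 12.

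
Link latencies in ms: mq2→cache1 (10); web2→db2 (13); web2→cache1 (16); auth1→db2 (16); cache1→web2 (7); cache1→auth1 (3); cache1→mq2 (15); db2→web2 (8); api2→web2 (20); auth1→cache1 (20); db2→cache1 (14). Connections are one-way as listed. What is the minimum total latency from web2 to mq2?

31

Routes from web2 to mq2:
web2→cache1→mq2: 16 + 15 = 31
web2→db2→cache1→mq2: 13 + 14 + 15 = 42
The minimum is 31 ms.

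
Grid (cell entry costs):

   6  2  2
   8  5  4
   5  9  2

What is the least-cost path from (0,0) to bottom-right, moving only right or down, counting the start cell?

16

Take (0,0) -> (0,1) -> (0,2) -> (1,2) -> (2,2) for a total of 6 + 2 + 2 + 4 + 2 = 16.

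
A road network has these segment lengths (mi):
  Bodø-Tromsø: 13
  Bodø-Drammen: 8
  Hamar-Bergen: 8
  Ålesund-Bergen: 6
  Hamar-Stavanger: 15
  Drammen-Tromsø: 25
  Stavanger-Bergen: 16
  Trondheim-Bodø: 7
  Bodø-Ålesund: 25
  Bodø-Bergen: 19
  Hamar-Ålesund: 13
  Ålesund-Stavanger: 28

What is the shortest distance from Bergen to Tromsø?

Some routes from Bergen to Tromsø:
Bergen → Bodø → Tromsø: 19 + 13 = 32
Bergen → Ålesund → Bodø → Tromsø: 6 + 25 + 13 = 44
Bergen → Bodø → Drammen → Tromsø: 19 + 8 + 25 = 52
Bergen → Ålesund → Bodø → Drammen → Tromsø: 6 + 25 + 8 + 25 = 64
Bergen → Hamar → Ålesund → Bodø → Tromsø: 8 + 13 + 25 + 13 = 59
Shortest: 32 mi.

32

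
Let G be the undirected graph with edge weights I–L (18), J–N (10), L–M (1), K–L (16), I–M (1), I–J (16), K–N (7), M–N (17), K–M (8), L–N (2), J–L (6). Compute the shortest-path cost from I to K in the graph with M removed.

Comparing a few candidate routes:
I - J - L - N - K: 16 + 6 + 2 + 7 = 31
I - J - N - K: 16 + 10 + 7 = 33
I - L - K: 18 + 16 = 34
I - L - N - K: 18 + 2 + 7 = 27
Best route has total 27.

27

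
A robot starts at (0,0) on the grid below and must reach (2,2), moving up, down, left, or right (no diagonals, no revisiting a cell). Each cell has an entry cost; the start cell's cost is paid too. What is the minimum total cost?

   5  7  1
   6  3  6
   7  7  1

Cheapest: [0,0]→[0,1]→[0,2]→[1,2]→[2,2]
  5 + 7 + 1 + 6 + 1 = 20

20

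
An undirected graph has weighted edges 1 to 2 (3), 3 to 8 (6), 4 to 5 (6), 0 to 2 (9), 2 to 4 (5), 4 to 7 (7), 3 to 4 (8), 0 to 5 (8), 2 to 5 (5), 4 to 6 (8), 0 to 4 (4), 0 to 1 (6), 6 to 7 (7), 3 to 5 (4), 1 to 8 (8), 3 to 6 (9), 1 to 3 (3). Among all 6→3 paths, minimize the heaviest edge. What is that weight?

7

Some routes from 6 to 3:
6→7→4→0→1→3: max(7, 7, 4, 6, 3) = 7
6→7→4→5→2→1→3: max(7, 7, 6, 5, 3, 3) = 7
6→7→4→2→5→3: max(7, 7, 5, 5, 4) = 7
6→7→4→0→1→2→5→3: max(7, 7, 4, 6, 3, 5, 4) = 7
6→7→4→2→1→3: max(7, 7, 5, 3, 3) = 7
Smallest bottleneck: 7.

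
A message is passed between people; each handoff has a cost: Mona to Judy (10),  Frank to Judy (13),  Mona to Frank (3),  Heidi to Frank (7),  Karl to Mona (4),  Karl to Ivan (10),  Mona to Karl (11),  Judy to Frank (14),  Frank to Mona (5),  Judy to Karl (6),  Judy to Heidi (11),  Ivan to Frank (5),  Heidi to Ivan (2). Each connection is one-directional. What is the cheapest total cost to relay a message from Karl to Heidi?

Routes from Karl to Heidi:
Karl → Mona → Judy → Heidi: 4 + 10 + 11 = 25
Karl → Ivan → Frank → Judy → Heidi: 10 + 5 + 13 + 11 = 39
Karl → Ivan → Frank → Mona → Judy → Heidi: 10 + 5 + 5 + 10 + 11 = 41
Karl → Mona → Frank → Judy → Heidi: 4 + 3 + 13 + 11 = 31
The minimum is 25.

25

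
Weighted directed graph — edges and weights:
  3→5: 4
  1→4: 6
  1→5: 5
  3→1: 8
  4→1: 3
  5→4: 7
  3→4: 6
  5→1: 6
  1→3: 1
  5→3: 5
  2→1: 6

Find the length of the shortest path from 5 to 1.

6

Candidate routes:
5 → 3 → 4 → 1: 5 + 6 + 3 = 14
5 → 3 → 1: 5 + 8 = 13
5 → 1: 6
5 → 4 → 1: 7 + 3 = 10
Best route has total 6.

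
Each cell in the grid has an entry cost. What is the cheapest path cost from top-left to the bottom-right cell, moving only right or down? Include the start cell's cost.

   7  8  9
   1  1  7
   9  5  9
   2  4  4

Cheapest: r0c0 → r1c0 → r1c1 → r2c1 → r3c1 → r3c2
  7 + 1 + 1 + 5 + 4 + 4 = 22
For comparison, the top-then-right route costs 44.

22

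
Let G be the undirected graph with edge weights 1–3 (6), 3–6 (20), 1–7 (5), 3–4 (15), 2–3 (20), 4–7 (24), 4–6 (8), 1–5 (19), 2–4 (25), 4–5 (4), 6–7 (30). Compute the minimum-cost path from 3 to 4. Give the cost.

Checking several routes:
3 → 6 → 4: 20 + 8 = 28
3 → 1 → 5 → 4: 6 + 19 + 4 = 29
3 → 4: 15
The minimum is 15.

15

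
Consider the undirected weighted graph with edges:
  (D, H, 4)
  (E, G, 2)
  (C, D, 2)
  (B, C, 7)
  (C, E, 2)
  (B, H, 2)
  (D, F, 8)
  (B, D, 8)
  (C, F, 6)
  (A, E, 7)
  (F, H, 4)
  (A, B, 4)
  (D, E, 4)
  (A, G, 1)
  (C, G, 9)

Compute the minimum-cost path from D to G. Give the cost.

Some routes from D to G:
D -> C -> E -> G: 2 + 2 + 2 = 6
D -> C -> G: 2 + 9 = 11
D -> E -> G: 4 + 2 = 6
D -> H -> B -> A -> G: 4 + 2 + 4 + 1 = 11
D -> C -> E -> A -> G: 2 + 2 + 7 + 1 = 12
Best route has total 6.

6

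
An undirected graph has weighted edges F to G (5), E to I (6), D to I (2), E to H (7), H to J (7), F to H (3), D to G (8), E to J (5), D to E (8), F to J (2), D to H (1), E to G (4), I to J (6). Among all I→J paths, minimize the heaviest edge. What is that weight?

3

A few of the I→J routes:
I - J: max(6) = 6
I - D - H - F - J: max(2, 1, 3, 2) = 3
I - D - H - F - G - E - J: max(2, 1, 3, 5, 4, 5) = 5
I - E - G - F - H - J: max(6, 4, 5, 3, 7) = 7
I - E - J: max(6, 5) = 6
I - E - G - F - J: max(6, 4, 5, 2) = 6
Smallest bottleneck: 3.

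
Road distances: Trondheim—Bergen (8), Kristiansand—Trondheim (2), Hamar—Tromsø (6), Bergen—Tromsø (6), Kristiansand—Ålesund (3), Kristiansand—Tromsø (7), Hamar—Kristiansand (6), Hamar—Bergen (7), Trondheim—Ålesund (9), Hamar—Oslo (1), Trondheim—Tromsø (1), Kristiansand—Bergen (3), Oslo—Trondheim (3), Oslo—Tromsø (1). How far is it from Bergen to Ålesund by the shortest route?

6

Comparing a few candidate routes:
Bergen → Tromsø → Trondheim → Kristiansand → Ålesund: 6 + 1 + 2 + 3 = 12
Bergen → Kristiansand → Trondheim → Ålesund: 3 + 2 + 9 = 14
Bergen → Kristiansand → Ålesund: 3 + 3 = 6
Bergen → Trondheim → Kristiansand → Ålesund: 8 + 2 + 3 = 13
Best route has total 6.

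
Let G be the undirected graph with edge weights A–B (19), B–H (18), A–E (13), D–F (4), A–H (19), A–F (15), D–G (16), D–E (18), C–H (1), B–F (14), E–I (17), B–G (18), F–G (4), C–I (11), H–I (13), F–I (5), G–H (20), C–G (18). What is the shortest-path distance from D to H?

Checking several routes:
D-F-G-C-H: 4 + 4 + 18 + 1 = 27
D-F-I-C-H: 4 + 5 + 11 + 1 = 21
D-G-C-H: 16 + 18 + 1 = 35
D-F-I-H: 4 + 5 + 13 = 22
D-F-G-H: 4 + 4 + 20 = 28
The minimum is 21.

21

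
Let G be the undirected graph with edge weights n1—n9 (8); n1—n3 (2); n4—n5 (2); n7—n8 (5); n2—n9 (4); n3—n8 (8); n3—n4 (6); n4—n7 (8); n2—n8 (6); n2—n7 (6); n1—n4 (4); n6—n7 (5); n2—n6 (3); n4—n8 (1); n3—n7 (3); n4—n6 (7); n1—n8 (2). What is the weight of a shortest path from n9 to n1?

8

Checking several routes:
n9 → n1: 8
n9 → n2 → n8 → n1: 4 + 6 + 2 = 12
n9 → n2 → n7 → n3 → n1: 4 + 6 + 3 + 2 = 15
Shortest: 8.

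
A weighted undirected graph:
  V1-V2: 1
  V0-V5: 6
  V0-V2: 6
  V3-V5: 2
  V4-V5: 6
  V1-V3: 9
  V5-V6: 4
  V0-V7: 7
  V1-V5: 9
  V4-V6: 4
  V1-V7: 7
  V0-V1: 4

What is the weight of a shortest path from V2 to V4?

16

Checking several routes:
V2→V1→V0→V5→V6→V4: 1 + 4 + 6 + 4 + 4 = 19
V2→V1→V5→V4: 1 + 9 + 6 = 16
V2→V1→V3→V5→V4: 1 + 9 + 2 + 6 = 18
V2→V1→V5→V6→V4: 1 + 9 + 4 + 4 = 18
V2→V0→V5→V4: 6 + 6 + 6 = 18
V2→V1→V0→V5→V4: 1 + 4 + 6 + 6 = 17
Shortest: 16.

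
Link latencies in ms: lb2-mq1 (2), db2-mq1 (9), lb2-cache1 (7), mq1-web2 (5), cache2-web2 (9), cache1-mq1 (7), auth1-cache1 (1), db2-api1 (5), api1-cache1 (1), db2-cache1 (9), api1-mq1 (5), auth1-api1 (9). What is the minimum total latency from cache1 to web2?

Checking several routes:
cache1 → auth1 → api1 → mq1 → web2: 1 + 9 + 5 + 5 = 20
cache1 → mq1 → web2: 7 + 5 = 12
cache1 → api1 → db2 → mq1 → web2: 1 + 5 + 9 + 5 = 20
cache1 → api1 → mq1 → web2: 1 + 5 + 5 = 11
cache1 → lb2 → mq1 → web2: 7 + 2 + 5 = 14
Best route has total 11 ms.

11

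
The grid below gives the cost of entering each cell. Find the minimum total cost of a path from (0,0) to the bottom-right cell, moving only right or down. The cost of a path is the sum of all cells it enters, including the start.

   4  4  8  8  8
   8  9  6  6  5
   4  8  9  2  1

31

Path [0,0] -> [0,1] -> [0,2] -> [1,2] -> [1,3] -> [2,3] -> [2,4]: 4 + 4 + 8 + 6 + 6 + 2 + 1 = 31.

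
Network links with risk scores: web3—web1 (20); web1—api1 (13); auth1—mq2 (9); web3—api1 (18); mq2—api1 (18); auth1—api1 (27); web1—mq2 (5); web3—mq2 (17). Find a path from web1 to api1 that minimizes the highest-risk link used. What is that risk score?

13

Checking several routes:
web1 → web3 → api1: max(20, 18) = 20
web1 → mq2 → web3 → api1: max(5, 17, 18) = 18
web1 → mq2 → api1: max(5, 18) = 18
web1 → api1: max(13) = 13
Best route has worst link 13.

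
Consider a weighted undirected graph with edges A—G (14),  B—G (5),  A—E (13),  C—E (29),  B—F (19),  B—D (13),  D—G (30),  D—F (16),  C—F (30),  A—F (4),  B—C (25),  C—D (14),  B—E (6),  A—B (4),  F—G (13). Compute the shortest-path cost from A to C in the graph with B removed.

Checking several routes:
A - F - C: 4 + 30 = 34
A - G - F - C: 14 + 13 + 30 = 57
A - F - D - C: 4 + 16 + 14 = 34
A - E - C: 13 + 29 = 42
The minimum is 34.

34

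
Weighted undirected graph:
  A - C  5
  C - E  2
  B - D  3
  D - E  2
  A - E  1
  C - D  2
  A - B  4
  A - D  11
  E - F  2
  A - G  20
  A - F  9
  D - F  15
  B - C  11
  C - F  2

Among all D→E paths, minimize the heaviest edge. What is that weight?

2

Comparing a few candidate routes:
D-C-E: max(2, 2) = 2
D-B-A-E: max(3, 4, 1) = 4
D-C-F-E: max(2, 2, 2) = 2
D-E: max(2) = 2
Smallest bottleneck: 2.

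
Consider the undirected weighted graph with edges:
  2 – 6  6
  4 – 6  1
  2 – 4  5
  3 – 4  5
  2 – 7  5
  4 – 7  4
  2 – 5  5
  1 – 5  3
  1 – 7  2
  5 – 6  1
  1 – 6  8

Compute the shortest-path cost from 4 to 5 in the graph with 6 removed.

Candidate routes:
4 → 2 → 5: 5 + 5 = 10
4 → 2 → 7 → 1 → 5: 5 + 5 + 2 + 3 = 15
4 → 7 → 1 → 5: 4 + 2 + 3 = 9
4 → 7 → 2 → 5: 4 + 5 + 5 = 14
Shortest: 9.

9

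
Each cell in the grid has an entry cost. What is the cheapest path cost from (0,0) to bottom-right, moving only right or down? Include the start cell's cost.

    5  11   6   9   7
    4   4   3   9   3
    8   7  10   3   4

Cheapest: r0c0 r1c0 r1c1 r1c2 r1c3 r1c4 r2c4
  5 + 4 + 4 + 3 + 9 + 3 + 4 = 32

32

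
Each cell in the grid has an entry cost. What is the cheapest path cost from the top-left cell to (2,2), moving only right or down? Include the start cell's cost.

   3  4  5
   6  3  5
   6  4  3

Cheapest: r0c0→r0c1→r1c1→r2c1→r2c2
  3 + 4 + 3 + 4 + 3 = 17

17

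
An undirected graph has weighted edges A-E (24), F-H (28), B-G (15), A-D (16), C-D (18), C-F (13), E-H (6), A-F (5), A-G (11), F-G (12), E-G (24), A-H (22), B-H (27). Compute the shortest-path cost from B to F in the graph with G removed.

54

Routes from B to F avoiding G:
B → H → A → D → C → F: 27 + 22 + 16 + 18 + 13 = 96
B → H → A → F: 27 + 22 + 5 = 54
B → H → F: 27 + 28 = 55
B → H → E → A → F: 27 + 6 + 24 + 5 = 62
B → H → E → A → D → C → F: 27 + 6 + 24 + 16 + 18 + 13 = 104
Best route has total 54.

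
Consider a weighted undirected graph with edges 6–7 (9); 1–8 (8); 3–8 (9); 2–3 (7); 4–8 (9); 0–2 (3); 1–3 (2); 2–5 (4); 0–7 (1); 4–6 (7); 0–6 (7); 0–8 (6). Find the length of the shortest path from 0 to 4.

14

Paths from 0 to 4:
0 - 8 - 4: 6 + 9 = 15
0 - 7 - 6 - 4: 1 + 9 + 7 = 17
0 - 2 - 3 - 8 - 4: 3 + 7 + 9 + 9 = 28
0 - 2 - 3 - 1 - 8 - 4: 3 + 7 + 2 + 8 + 9 = 29
0 - 6 - 4: 7 + 7 = 14
Shortest: 14.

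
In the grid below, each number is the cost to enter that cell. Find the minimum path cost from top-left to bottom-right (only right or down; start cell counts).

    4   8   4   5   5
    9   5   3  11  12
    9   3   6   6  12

43

One optimal route is (0,0)→(0,1)→(0,2)→(1,2)→(2,2)→(2,3)→(2,4).
Its cost is 4 + 8 + 4 + 3 + 6 + 6 + 12 = 43.
(Top row then right column would cost 50.)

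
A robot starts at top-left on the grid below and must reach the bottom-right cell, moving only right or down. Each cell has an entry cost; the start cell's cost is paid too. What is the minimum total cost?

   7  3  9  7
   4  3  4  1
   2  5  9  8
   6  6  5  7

Take r0c0 -> r0c1 -> r1c1 -> r1c2 -> r1c3 -> r2c3 -> r3c3 for a total of 7 + 3 + 3 + 4 + 1 + 8 + 7 = 33.
For comparison, the top-then-right route costs 42.

33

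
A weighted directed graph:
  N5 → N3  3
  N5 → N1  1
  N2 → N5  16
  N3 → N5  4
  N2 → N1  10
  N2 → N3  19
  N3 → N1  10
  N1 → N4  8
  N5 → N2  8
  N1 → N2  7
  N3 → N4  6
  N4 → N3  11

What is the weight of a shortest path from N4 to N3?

11

Paths from N4 to N3:
N4 - N3: 11
Best route has total 11.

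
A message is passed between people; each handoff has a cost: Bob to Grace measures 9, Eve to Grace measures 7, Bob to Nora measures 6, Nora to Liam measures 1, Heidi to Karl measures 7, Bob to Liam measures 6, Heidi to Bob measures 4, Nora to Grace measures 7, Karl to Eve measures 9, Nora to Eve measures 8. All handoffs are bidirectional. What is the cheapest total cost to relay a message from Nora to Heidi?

Some routes from Nora to Heidi:
Nora-Liam-Bob-Heidi: 1 + 6 + 4 = 11
Nora-Grace-Bob-Heidi: 7 + 9 + 4 = 20
Nora-Bob-Heidi: 6 + 4 = 10
The minimum is 10.

10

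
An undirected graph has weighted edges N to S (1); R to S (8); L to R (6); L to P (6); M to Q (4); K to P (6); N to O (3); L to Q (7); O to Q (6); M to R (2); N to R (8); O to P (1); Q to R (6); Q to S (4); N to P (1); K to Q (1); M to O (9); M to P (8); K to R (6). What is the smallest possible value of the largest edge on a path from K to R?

Checking several routes:
K - Q - S - N - P - L - R: max(1, 4, 1, 1, 6, 6) = 6
K - Q - M - R: max(1, 4, 2) = 4
K - Q - S - N - O - P - L - R: max(1, 4, 1, 3, 1, 6, 6) = 6
K - Q - R: max(1, 6) = 6
K - Q - O - P - L - R: max(1, 6, 1, 6, 6) = 6
The minimum achievable maximum is 4.

4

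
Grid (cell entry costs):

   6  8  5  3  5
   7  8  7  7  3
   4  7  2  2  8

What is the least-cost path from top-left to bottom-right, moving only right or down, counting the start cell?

Path (0,0) -> (1,0) -> (2,0) -> (2,1) -> (2,2) -> (2,3) -> (2,4): 6 + 7 + 4 + 7 + 2 + 2 + 8 = 36.

36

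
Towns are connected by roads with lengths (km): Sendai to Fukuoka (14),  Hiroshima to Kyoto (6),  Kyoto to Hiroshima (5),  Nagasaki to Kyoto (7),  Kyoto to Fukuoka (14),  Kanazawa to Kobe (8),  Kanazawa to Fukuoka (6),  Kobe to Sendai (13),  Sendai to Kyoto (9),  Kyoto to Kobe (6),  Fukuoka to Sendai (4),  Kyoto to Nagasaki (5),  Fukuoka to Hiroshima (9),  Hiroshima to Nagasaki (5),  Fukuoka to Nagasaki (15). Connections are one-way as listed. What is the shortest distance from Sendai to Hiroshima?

14

Paths from Sendai to Hiroshima:
Sendai → Fukuoka → Nagasaki → Kyoto → Hiroshima: 14 + 15 + 7 + 5 = 41
Sendai → Kyoto → Hiroshima: 9 + 5 = 14
Sendai → Kyoto → Fukuoka → Hiroshima: 9 + 14 + 9 = 32
Sendai → Fukuoka → Hiroshima: 14 + 9 = 23
Best route has total 14 km.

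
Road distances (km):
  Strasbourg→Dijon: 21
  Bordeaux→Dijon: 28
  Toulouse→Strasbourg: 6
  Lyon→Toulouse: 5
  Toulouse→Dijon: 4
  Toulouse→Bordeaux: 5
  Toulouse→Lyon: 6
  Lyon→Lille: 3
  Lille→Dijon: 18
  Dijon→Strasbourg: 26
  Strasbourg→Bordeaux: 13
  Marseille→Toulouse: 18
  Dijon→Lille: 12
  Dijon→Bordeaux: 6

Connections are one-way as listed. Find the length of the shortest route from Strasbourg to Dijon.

Paths from Strasbourg to Dijon:
Strasbourg→Bordeaux→Dijon: 13 + 28 = 41
Strasbourg→Dijon: 21
Best route has total 21 km.

21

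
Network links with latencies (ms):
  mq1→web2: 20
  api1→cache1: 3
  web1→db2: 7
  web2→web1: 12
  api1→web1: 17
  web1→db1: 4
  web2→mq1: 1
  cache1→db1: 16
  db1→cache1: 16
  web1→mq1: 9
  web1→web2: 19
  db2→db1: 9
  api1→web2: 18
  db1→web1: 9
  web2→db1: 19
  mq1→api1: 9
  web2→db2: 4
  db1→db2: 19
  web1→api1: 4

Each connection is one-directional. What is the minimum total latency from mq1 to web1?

26

Comparing a few candidate routes:
mq1 - web2 - web1: 20 + 12 = 32
mq1 - web2 - db2 - db1 - web1: 20 + 4 + 9 + 9 = 42
mq1 - api1 - web2 - web1: 9 + 18 + 12 = 39
mq1 - api1 - cache1 - db1 - web1: 9 + 3 + 16 + 9 = 37
mq1 - api1 - web1: 9 + 17 = 26
Best route has total 26 ms.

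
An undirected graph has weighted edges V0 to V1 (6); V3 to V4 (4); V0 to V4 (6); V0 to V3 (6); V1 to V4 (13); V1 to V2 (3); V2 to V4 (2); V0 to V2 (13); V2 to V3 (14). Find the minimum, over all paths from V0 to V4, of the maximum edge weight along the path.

6

Some routes from V0 to V4:
V0→V2→V4: max(13, 2) = 13
V0→V1→V2→V4: max(6, 3, 2) = 6
V0→V2→V1→V4: max(13, 3, 13) = 13
V0→V3→V4: max(6, 4) = 6
V0→V4: max(6) = 6
The minimum achievable maximum is 6.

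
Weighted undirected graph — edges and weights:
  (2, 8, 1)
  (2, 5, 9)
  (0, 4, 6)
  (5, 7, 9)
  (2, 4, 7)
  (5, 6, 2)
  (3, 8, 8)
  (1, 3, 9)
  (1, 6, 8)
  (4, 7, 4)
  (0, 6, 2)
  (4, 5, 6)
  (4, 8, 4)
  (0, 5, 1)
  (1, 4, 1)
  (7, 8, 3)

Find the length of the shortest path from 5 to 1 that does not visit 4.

10

Checking several routes:
5 -> 6 -> 1: 2 + 8 = 10
5 -> 0 -> 6 -> 1: 1 + 2 + 8 = 11
5 -> 2 -> 8 -> 3 -> 1: 9 + 1 + 8 + 9 = 27
The minimum is 10.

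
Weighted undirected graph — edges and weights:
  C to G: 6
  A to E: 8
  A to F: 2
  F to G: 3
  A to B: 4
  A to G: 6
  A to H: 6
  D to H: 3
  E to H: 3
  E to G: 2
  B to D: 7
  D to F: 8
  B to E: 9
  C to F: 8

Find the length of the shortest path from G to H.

5

Checking several routes:
G → F → D → H: 3 + 8 + 3 = 14
G → E → H: 2 + 3 = 5
G → A → H: 6 + 6 = 12
G → F → A → H: 3 + 2 + 6 = 11
Best route has total 5.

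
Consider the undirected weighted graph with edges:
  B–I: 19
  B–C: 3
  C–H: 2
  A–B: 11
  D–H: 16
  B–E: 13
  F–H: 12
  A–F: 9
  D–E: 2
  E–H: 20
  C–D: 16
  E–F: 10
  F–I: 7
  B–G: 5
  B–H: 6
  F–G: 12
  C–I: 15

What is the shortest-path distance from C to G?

8

Comparing a few candidate routes:
C - B - A - F - G: 3 + 11 + 9 + 12 = 35
C - H - F - G: 2 + 12 + 12 = 26
C - B - G: 3 + 5 = 8
C - H - B - G: 2 + 6 + 5 = 13
C - B - H - F - G: 3 + 6 + 12 + 12 = 33
C - I - F - G: 15 + 7 + 12 = 34
Best route has total 8.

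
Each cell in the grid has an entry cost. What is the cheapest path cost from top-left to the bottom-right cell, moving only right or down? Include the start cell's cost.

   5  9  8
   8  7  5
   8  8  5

30

One optimal route is (0,0) -> (1,0) -> (1,1) -> (1,2) -> (2,2).
Its cost is 5 + 8 + 7 + 5 + 5 = 30.
(Top row then right column would cost 32.)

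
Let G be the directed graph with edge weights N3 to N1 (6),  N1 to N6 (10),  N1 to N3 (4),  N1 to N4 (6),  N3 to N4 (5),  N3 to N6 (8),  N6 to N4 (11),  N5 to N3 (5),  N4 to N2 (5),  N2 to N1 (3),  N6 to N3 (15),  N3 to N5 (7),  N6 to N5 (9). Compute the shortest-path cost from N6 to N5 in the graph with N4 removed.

9

Routes from N6 to N5 avoiding N4:
N6→N3→N5: 15 + 7 = 22
N6→N5: 9
The minimum is 9.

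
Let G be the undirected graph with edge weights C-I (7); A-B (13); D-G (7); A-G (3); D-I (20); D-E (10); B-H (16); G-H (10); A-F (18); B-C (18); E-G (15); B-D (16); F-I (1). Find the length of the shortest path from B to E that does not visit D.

Routes from B to E avoiding D:
B -> A -> G -> E: 13 + 3 + 15 = 31
B -> H -> G -> E: 16 + 10 + 15 = 41
B -> C -> I -> F -> A -> G -> E: 18 + 7 + 1 + 18 + 3 + 15 = 62
Shortest: 31.

31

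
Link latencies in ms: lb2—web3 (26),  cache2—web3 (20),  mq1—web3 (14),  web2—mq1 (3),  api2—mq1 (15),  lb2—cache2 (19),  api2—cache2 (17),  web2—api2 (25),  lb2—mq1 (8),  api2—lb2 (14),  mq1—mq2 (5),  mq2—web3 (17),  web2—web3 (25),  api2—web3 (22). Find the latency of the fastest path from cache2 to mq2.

32

Checking several routes:
cache2-web3-mq1-mq2: 20 + 14 + 5 = 39
cache2-api2-mq1-mq2: 17 + 15 + 5 = 37
cache2-web3-mq2: 20 + 17 = 37
cache2-api2-lb2-mq1-mq2: 17 + 14 + 8 + 5 = 44
cache2-api2-web2-mq1-mq2: 17 + 25 + 3 + 5 = 50
cache2-lb2-mq1-mq2: 19 + 8 + 5 = 32
Shortest: 32 ms.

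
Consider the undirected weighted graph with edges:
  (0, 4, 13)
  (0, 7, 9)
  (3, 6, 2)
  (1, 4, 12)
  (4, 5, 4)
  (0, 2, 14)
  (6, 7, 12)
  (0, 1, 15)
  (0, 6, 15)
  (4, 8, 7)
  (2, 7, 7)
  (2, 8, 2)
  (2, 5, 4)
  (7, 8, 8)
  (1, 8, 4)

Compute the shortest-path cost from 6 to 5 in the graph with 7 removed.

Comparing a few candidate routes:
6 - 0 - 4 - 5: 15 + 13 + 4 = 32
6 - 0 - 4 - 8 - 2 - 5: 15 + 13 + 7 + 2 + 4 = 41
6 - 0 - 2 - 8 - 4 - 5: 15 + 14 + 2 + 7 + 4 = 42
6 - 0 - 2 - 5: 15 + 14 + 4 = 33
6 - 0 - 1 - 8 - 2 - 5: 15 + 15 + 4 + 2 + 4 = 40
Best route has total 32.

32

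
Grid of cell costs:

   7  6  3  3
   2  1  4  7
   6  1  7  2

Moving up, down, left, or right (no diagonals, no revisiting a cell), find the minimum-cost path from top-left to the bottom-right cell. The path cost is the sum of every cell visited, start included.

20

Cheapest: r0c0 r1c0 r1c1 r2c1 r2c2 r2c3
  7 + 2 + 1 + 1 + 7 + 2 = 20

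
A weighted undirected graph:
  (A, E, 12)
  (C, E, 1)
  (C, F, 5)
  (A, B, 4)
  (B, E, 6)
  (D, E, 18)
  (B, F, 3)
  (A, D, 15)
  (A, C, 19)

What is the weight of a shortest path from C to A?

Checking several routes:
C→F→B→A: 5 + 3 + 4 = 12
C→A: 19
C→E→A: 1 + 12 = 13
C→F→B→E→A: 5 + 3 + 6 + 12 = 26
C→E→B→A: 1 + 6 + 4 = 11
The minimum is 11.

11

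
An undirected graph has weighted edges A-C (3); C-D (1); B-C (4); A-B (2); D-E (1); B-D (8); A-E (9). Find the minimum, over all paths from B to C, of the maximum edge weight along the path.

Paths from B to C:
B → D → E → A → C: max(8, 1, 9, 3) = 9
B → D → C: max(8, 1) = 8
B → C: max(4) = 4
B → A → E → D → C: max(2, 9, 1, 1) = 9
B → A → C: max(2, 3) = 3
The minimum achievable maximum is 3.

3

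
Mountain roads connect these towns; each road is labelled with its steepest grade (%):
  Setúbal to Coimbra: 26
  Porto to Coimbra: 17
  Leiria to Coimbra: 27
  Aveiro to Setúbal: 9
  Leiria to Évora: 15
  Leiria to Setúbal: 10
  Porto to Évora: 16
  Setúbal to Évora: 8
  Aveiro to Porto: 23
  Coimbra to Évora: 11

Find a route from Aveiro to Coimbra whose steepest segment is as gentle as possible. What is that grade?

A few of the Aveiro→Coimbra routes:
Aveiro → Setúbal → Leiria → Évora → Porto → Coimbra: max(9, 10, 15, 16, 17) = 17
Aveiro → Setúbal → Évora → Coimbra: max(9, 8, 11) = 11
Aveiro → Porto → Coimbra: max(23, 17) = 23
Aveiro → Setúbal → Évora → Porto → Coimbra: max(9, 8, 16, 17) = 17
Aveiro → Porto → Évora → Coimbra: max(23, 16, 11) = 23
Aveiro → Setúbal → Leiria → Évora → Coimbra: max(9, 10, 15, 11) = 15
Best route has worst link 11%.

11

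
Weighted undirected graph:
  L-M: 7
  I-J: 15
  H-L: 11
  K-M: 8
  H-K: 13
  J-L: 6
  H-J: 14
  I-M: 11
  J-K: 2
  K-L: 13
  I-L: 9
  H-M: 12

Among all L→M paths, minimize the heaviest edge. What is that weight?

7

Some routes from L to M:
L - J - K - M: max(6, 2, 8) = 8
L - I - M: max(9, 11) = 11
L - H - K - M: max(11, 13, 8) = 13
L - M: max(7) = 7
L - H - M: max(11, 12) = 12
Smallest bottleneck: 7.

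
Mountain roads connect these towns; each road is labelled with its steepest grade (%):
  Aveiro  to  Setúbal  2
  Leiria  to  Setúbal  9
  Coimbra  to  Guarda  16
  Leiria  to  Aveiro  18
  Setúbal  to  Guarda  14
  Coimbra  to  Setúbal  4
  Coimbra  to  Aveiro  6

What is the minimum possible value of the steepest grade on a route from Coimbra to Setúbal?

4

Candidate routes:
Coimbra→Aveiro→Setúbal: max(6, 2) = 6
Coimbra→Aveiro→Leiria→Setúbal: max(6, 18, 9) = 18
Coimbra→Setúbal: max(4) = 4
Coimbra→Guarda→Setúbal: max(16, 14) = 16
The minimum achievable maximum is 4%.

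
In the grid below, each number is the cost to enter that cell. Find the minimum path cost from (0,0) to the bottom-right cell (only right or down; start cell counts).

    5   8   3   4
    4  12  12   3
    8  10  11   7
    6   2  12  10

Best path: (0,0)→(0,1)→(0,2)→(0,3)→(1,3)→(2,3)→(3,3)
Cost: 5 + 8 + 3 + 4 + 3 + 7 + 10 = 40

40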